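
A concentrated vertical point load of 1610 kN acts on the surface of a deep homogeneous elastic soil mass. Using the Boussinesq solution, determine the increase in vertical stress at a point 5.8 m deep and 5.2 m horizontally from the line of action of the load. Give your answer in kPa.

Δσ_z ≈ 5.23 kPa

Boussinesq vertical stress below a point load on an elastic half-space:
Δσ_z = 3P/(2πz²) · [1 + (r/z)²]^(−5/2)
r/z = 5.2/5.8 = 0.89655; [1+(r/z)²]^(−5/2) = 0.22884.
Δσ_z = 3×1610/(2π×5.8²) × 0.22884 = 22.851 × 0.22884 = 5.229 kPa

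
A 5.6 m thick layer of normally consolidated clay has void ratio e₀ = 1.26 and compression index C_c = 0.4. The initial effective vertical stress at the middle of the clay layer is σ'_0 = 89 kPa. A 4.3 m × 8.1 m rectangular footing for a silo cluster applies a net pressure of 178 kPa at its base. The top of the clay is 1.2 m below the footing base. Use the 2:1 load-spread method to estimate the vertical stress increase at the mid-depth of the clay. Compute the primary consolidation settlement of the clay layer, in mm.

S_c ≈ 227 mm

Mid-depth of clay below the footing base: z = 1.2 + 5.6/2 = 4 m.
Stress increase at mid-clay by the 2:1 spreading method:
Δσ = qBL/((B+z)(L+z)) = 178×4.3×8.1/((4.3+4)(8.1+4)) = 61.732 kPa
Final effective stress: σ'_f = σ'_0 + Δσ = 89 + 61.732 = 150.73 kPa.
Normally consolidated clay, so the full stress increment lies on the virgin compression line:
S_c = C_c·H/(1+e₀)·log₁₀(σ'_f/σ'_0) = 0.4×5.6/(1+1.26)×log₁₀(150.73/89)
    = 0.99115 × 0.22881 = 0.2268 m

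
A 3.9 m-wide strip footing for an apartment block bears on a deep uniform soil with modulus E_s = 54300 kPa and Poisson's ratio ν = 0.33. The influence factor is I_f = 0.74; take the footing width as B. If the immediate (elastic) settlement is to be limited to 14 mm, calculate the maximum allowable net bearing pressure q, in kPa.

S_e = q·B·(1−ν²)/E_s · I_f  ⇒  q = S_e·E_s / (B·(1−ν²)·I_f).
q = 0.014 × 54300 / (3.9 × 0.8911 × 0.74) = 295.6 kPa

q ≈ 296 kPa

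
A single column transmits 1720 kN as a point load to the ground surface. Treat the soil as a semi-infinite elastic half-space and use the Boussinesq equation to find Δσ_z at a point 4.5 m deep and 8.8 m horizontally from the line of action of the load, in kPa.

Boussinesq vertical stress below a point load on an elastic half-space:
Δσ_z = 3P/(2πz²) · [1 + (r/z)²]^(−5/2)
r/z = 8.8/4.5 = 1.9556; [1+(r/z)²]^(−5/2) = 0.019563.
Δσ_z = 3×1720/(2π×4.5²) × 0.019563 = 40.555 × 0.019563 = 0.7934 kPa

Δσ_z ≈ 0.793 kPa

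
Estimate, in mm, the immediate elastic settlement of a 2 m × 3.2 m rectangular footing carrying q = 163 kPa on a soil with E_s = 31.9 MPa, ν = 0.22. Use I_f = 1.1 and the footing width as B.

S_e ≈ 10.7 mm

Immediate (elastic) settlement: S_e = q·B·(1−ν²)/E_s · I_f.
E_s = 31.9 MPa = 31900 kPa.
S_e = 163 × 2 × (1 − 0.22²) / 31900 × 1.1
    = 163 × 2 × 0.9516 / 31900 × 1.1
    = 0.0107 m = 10.7 mm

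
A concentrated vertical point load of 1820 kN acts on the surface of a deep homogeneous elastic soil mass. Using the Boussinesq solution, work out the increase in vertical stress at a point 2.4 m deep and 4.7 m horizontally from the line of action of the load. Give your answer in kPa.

Δσ_z ≈ 2.93 kPa

Boussinesq vertical stress below a point load on an elastic half-space:
Δσ_z = 3P/(2πz²) · [1 + (r/z)²]^(−5/2)
r/z = 4.7/2.4 = 1.9583; [1+(r/z)²]^(−5/2) = 0.019453.
Δσ_z = 3×1820/(2π×2.4²) × 0.019453 = 150.87 × 0.019453 = 2.935 kPa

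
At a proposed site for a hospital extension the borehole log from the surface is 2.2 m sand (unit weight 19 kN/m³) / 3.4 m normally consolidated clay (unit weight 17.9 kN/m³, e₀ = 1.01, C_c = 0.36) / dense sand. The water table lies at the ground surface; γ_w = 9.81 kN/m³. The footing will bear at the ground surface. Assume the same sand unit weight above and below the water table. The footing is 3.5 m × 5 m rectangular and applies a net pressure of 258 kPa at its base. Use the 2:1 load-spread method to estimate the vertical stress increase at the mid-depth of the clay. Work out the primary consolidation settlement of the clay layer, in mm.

S_c ≈ 292 mm

Mid-depth of clay below the ground surface: z = 2.2 + 3.4/2 = 3.9 m.
Total vertical stress at mid-clay: σ_v = 19×2.2 + 17.9×1.7 = 72.23 kPa.
Pore pressure: u = 9.81×(3.9 − 0) = 38.259 kPa.
Initial effective stress: σ'_0 = σ_v − u = 72.23 − 38.259 = 33.971 kPa.
Stress increase at mid-clay by the 2:1 spreading method:
Δσ = qBL/((B+z)(L+z)) = 258×3.5×5/((3.5+3.9)(5+3.9)) = 68.555 kPa
Final effective stress: σ'_f = σ'_0 + Δσ = 33.971 + 68.555 = 102.53 kPa.
Normally consolidated clay, so the full stress increment lies on the virgin compression line:
S_c = C_c·H/(1+e₀)·log₁₀(σ'_f/σ'_0) = 0.36×3.4/(1+1.01)×log₁₀(102.53/33.971)
    = 0.60896 × 0.47974 = 0.2921 m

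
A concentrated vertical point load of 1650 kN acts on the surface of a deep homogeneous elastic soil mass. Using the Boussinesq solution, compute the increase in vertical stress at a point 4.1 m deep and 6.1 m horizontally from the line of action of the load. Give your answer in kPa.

Δσ_z ≈ 2.53 kPa

Boussinesq vertical stress below a point load on an elastic half-space:
Δσ_z = 3P/(2πz²) · [1 + (r/z)²]^(−5/2)
r/z = 6.1/4.1 = 1.4878; [1+(r/z)²]^(−5/2) = 0.054017.
Δσ_z = 3×1650/(2π×4.1²) × 0.054017 = 46.866 × 0.054017 = 2.532 kPa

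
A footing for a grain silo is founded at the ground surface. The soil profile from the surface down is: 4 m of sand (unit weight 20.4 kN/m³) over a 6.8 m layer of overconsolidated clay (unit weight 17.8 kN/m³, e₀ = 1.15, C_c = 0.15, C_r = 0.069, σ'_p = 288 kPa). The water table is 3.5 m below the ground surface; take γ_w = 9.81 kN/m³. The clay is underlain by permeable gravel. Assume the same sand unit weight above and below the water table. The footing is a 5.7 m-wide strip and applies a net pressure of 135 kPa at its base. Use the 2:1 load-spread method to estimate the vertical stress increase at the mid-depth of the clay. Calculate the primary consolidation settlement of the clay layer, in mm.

S_c ≈ 42.5 mm

Mid-depth of clay below the ground surface: z = 4 + 6.8/2 = 7.4 m.
Total vertical stress at mid-clay: σ_v = 20.4×4 + 17.8×3.4 = 142.12 kPa.
Pore pressure: u = 9.81×(7.4 − 3.5) = 38.259 kPa.
Initial effective stress: σ'_0 = σ_v − u = 142.12 − 38.259 = 103.86 kPa.
Stress increase at mid-clay by the 2:1 spreading method:
Δσ = qB/(B+z) = 135×5.7/(5.7+7.4) = 58.74 kPa
Final effective stress: σ'_f = 103.86 + 58.74 = 162.6 kPa.
σ'_f = 162.6 ≤ σ'_p = 288 kPa, so the clay remains overconsolidated and only the recompression index applies:
S_c = C_r·H/(1+e₀)·log₁₀(σ'_f/σ'_0) = 0.069×6.8/2.15×log₁₀(162.6/103.86)
    = 0.21823 × 0.19467 = 0.04248 m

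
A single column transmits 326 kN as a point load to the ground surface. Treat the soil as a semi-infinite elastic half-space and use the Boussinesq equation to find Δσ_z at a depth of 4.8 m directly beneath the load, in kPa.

Boussinesq vertical stress below a point load on an elastic half-space:
Δσ_z = 3P/(2πz²) · [1 + (r/z)²]^(−5/2)
r/z = 0/4.8 = 0; [1+(r/z)²]^(−5/2) = 1.
Δσ_z = 3×326/(2π×4.8²) × 1 = 6.7558 × 1 = 6.756 kPa

Δσ_z ≈ 6.76 kPa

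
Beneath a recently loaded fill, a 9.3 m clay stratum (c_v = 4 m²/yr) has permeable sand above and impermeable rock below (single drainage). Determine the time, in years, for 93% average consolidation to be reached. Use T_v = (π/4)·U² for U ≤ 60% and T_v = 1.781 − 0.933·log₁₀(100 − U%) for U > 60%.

t ≈ 21.5 years

Drainage path length: H_d = H = 9.3 m (single drainage).
U > 60%: T_v = 1.781 − 0.933·log₁₀(100 − 93) = 0.99252.
t = T_v·H_d²/c_v = 0.99252×9.3²/4 = 21.46 years.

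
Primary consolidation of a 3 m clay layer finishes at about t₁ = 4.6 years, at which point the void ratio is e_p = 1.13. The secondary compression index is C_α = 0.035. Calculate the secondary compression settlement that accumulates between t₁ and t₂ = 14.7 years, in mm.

Secondary compression: S_s = C_α·H/(1+e_p)·log₁₀(t₂/t₁)
S_s = 0.035×3/(1+1.13)×log₁₀(14.7/4.6)
    = 0.0493 × 0.5046 = 0.02487 m

S_s ≈ 24.9 mm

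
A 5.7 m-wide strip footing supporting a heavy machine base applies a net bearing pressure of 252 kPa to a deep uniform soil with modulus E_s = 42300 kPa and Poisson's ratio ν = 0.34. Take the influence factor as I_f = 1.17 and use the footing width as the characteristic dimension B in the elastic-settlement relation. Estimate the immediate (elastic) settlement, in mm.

Immediate (elastic) settlement: S_e = q·B·(1−ν²)/E_s · I_f.
S_e = 252 × 5.7 × (1 − 0.34²) / 42300 × 1.17
    = 252 × 5.7 × 0.8844 / 42300 × 1.17
    = 0.03514 m = 35.14 mm

S_e ≈ 35.1 mm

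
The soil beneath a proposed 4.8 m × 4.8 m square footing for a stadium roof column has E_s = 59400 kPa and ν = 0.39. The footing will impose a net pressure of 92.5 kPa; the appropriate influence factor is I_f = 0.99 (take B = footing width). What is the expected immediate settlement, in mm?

Immediate (elastic) settlement: S_e = q·B·(1−ν²)/E_s · I_f.
S_e = 92.5 × 4.8 × (1 − 0.39²) / 59400 × 0.99
    = 92.5 × 4.8 × 0.8479 / 59400 × 0.99
    = 0.006274 m = 6.274 mm

S_e ≈ 6.27 mm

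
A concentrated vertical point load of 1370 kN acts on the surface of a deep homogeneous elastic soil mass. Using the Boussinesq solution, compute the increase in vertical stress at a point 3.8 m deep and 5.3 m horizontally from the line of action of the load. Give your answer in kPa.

Δσ_z ≈ 3.04 kPa

Boussinesq vertical stress below a point load on an elastic half-space:
Δσ_z = 3P/(2πz²) · [1 + (r/z)²]^(−5/2)
r/z = 5.3/3.8 = 1.3947; [1+(r/z)²]^(−5/2) = 0.067171.
Δσ_z = 3×1370/(2π×3.8²) × 0.067171 = 45.3 × 0.067171 = 3.043 kPa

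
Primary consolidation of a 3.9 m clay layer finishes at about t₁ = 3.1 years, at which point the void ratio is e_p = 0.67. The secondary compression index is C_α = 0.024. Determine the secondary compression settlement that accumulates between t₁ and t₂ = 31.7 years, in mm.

Secondary compression: S_s = C_α·H/(1+e_p)·log₁₀(t₂/t₁)
S_s = 0.024×3.9/(1+0.67)×log₁₀(31.7/3.1)
    = 0.05605 × 1.01 = 0.05659 m

S_s ≈ 56.6 mm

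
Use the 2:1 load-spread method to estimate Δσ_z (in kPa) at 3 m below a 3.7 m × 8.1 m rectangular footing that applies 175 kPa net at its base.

Δσ_z ≈ 70.5 kPa

By the 2:1 method the load spreads at 1 horizontal : 2 vertical, so at depth z the loaded area has grown by z in each plan dimension:
Δσ = qBL/((B+z)(L+z)) = 175×3.7×8.1/((3.7+3)(8.1+3)) = 70.522 kPa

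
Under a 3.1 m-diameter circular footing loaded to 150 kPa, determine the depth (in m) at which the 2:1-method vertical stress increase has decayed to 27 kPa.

z ≈ 4.21 m

2:1 spreading — at depth z the loaded area has grown by z in each plan dimension:
qD²/(D+z)² = Δσ_z ⇒ z = D(√(q/Δσ_z) − 1) = 3.1×(√(150/27) − 1) = 4.207 m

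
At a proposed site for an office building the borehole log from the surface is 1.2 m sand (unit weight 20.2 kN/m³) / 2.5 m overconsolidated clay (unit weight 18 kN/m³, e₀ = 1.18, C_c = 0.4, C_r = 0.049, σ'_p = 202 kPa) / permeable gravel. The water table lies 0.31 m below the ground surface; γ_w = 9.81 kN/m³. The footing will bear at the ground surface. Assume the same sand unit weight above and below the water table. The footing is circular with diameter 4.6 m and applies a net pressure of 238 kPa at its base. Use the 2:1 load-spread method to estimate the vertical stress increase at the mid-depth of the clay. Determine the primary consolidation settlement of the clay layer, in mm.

Mid-depth of clay below the ground surface: z = 1.2 + 2.5/2 = 2.45 m.
Total vertical stress at mid-clay: σ_v = 20.2×1.2 + 18×1.25 = 46.74 kPa.
Pore pressure: u = 9.81×(2.45 − 0.31) = 20.993 kPa.
Initial effective stress: σ'_0 = σ_v − u = 46.74 − 20.993 = 25.747 kPa.
Stress increase at mid-clay by the 2:1 spreading method:
Δσ ≈ qD²/(D+z)² = 238×4.6²/(4.6+2.45)² = 101.32 kPa
Final effective stress: σ'_f = 25.747 + 101.32 = 127.07 kPa.
σ'_f = 127.07 ≤ σ'_p = 202 kPa, so the clay remains overconsolidated and only the recompression index applies:
S_c = C_r·H/(1+e₀)·log₁₀(σ'_f/σ'_0) = 0.049×2.5/2.18×log₁₀(127.07/25.747)
    = 0.056193 × 0.69332 = 0.03896 m

S_c ≈ 39 mm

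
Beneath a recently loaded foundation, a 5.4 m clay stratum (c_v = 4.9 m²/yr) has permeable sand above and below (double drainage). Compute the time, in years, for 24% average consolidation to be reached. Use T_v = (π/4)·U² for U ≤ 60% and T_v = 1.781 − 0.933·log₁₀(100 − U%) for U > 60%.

Drainage path length: H_d = H/2 = 2.7 m (double drainage).
U ≤ 60%: T_v = (π/4)·U² = (π/4)×0.24² = 0.045239.
t = T_v·H_d²/c_v = 0.045239×2.7²/4.9 = 0.0673 years.

t ≈ 0.0673 years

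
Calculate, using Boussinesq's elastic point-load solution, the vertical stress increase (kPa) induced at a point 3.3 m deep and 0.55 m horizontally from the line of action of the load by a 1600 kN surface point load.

Δσ_z ≈ 65.5 kPa

Boussinesq vertical stress below a point load on an elastic half-space:
Δσ_z = 3P/(2πz²) · [1 + (r/z)²]^(−5/2)
r/z = 0.55/3.3 = 0.16667; [1+(r/z)²]^(−5/2) = 0.9338.
Δσ_z = 3×1600/(2π×3.3²) × 0.9338 = 70.151 × 0.9338 = 65.51 kPa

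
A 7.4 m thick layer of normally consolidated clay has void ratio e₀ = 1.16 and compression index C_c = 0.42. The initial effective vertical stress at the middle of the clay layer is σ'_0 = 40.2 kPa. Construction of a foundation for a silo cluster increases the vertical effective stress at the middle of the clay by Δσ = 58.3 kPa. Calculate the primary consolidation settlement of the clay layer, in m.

S_c ≈ 0.56 m

Final effective stress: σ'_f = σ'_0 + Δσ = 40.2 + 58.3 = 98.5 kPa.
Normally consolidated clay, so the full stress increment lies on the virgin compression line:
S_c = C_c·H/(1+e₀)·log₁₀(σ'_f/σ'_0) = 0.42×7.4/(1+1.16)×log₁₀(98.5/40.2)
    = 1.4389 × 0.38921 = 0.56 m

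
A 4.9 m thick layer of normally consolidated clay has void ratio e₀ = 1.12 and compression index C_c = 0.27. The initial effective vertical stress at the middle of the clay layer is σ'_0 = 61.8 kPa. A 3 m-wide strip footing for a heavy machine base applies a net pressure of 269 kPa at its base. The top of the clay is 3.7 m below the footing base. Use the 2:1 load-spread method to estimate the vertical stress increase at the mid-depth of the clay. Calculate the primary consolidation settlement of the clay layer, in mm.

S_c ≈ 240 mm

Mid-depth of clay below the footing base: z = 3.7 + 4.9/2 = 6.15 m.
Stress increase at mid-clay by the 2:1 spreading method:
Δσ = qB/(B+z) = 269×3/(3+6.15) = 88.197 kPa
Final effective stress: σ'_f = σ'_0 + Δσ = 61.8 + 88.197 = 150 kPa.
Normally consolidated clay, so the full stress increment lies on the virgin compression line:
S_c = C_c·H/(1+e₀)·log₁₀(σ'_f/σ'_0) = 0.27×4.9/(1+1.12)×log₁₀(150/61.8)
    = 0.62406 × 0.3851 = 0.2403 m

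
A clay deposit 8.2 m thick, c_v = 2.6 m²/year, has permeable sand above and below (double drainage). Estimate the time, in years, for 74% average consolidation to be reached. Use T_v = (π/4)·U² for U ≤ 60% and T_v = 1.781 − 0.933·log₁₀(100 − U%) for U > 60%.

Drainage path length: H_d = H/2 = 4.1 m (double drainage).
U > 60%: T_v = 1.781 − 0.933·log₁₀(100 − 74) = 0.46083.
t = T_v·H_d²/c_v = 0.46083×4.1²/2.6 = 2.979 years.

t ≈ 2.98 years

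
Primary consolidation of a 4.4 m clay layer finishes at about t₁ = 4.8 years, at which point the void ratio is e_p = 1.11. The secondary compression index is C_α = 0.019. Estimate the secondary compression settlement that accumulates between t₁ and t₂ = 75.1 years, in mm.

Secondary compression: S_s = C_α·H/(1+e_p)·log₁₀(t₂/t₁)
S_s = 0.019×4.4/(1+1.11)×log₁₀(75.1/4.8)
    = 0.03962 × 1.194 = 0.04732 m

S_s ≈ 47.3 mm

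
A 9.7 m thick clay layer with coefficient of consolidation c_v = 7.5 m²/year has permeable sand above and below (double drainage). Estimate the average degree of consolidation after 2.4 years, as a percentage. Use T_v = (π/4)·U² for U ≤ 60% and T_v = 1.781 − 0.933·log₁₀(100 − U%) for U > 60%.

U ≈ 87.7 %

Drainage path length: H_d = H/2 = 4.85 m (double drainage).
T_v = c_v·t/H_d² = 7.5×2.4/4.85² = 0.76522.
T_v = 0.76522 corresponds to the U > 60% branch:
U = 1 − 10^((1.781 − T_v)/0.933)/100 = 0.8773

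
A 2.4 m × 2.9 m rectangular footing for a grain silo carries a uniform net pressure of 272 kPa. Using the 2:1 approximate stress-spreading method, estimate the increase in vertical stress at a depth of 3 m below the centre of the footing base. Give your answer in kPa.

Δσ_z ≈ 59.4 kPa

By the 2:1 method the load spreads at 1 horizontal : 2 vertical, so at depth z the loaded area has grown by z in each plan dimension:
Δσ = qBL/((B+z)(L+z)) = 272×2.4×2.9/((2.4+3)(2.9+3)) = 59.42 kPa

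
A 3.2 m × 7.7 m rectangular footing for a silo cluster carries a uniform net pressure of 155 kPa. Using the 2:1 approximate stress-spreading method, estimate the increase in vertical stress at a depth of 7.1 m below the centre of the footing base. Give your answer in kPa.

By the 2:1 method the load spreads at 1 horizontal : 2 vertical, so at depth z the loaded area has grown by z in each plan dimension:
Δσ = qBL/((B+z)(L+z)) = 155×3.2×7.7/((3.2+7.1)(7.7+7.1)) = 25.054 kPa

Δσ_z ≈ 25.1 kPa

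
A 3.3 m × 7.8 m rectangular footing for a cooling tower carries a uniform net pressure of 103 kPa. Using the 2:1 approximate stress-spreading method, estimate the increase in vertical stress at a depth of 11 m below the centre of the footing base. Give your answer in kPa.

By the 2:1 method the load spreads at 1 horizontal : 2 vertical, so at depth z the loaded area has grown by z in each plan dimension:
Δσ = qBL/((B+z)(L+z)) = 103×3.3×7.8/((3.3+11)(7.8+11)) = 9.8617 kPa

Δσ_z ≈ 9.86 kPa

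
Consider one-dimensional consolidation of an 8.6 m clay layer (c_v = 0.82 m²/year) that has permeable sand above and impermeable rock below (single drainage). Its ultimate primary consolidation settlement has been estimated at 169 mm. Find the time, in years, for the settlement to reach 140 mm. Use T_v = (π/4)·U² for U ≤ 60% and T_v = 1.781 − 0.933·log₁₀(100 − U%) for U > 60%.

Drainage path length: H_d = H = 8.6 m (single drainage).
U = S(t)/S_ult = 140/169 = 0.8284.
U > 60%: T_v = 1.781 − 0.933·log₁₀(100 − 82.84) = 0.6292.
t = T_v·H_d²/c_v = 0.6292×8.6²/0.82 = 56.75 years.

t ≈ 56.8 years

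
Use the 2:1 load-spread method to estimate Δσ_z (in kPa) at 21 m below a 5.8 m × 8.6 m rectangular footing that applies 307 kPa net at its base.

Δσ_z ≈ 19.3 kPa

By the 2:1 method the load spreads at 1 horizontal : 2 vertical, so at depth z the loaded area has grown by z in each plan dimension:
Δσ = qBL/((B+z)(L+z)) = 307×5.8×8.6/((5.8+21)(8.6+21)) = 19.304 kPa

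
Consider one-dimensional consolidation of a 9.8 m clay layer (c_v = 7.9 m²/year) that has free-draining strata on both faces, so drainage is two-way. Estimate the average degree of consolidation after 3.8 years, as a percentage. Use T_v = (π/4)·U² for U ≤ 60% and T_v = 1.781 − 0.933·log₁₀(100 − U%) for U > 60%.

U ≈ 96.3 %

Drainage path length: H_d = H/2 = 4.9 m (double drainage).
T_v = c_v·t/H_d² = 7.9×3.8/4.9² = 1.2503.
T_v = 1.2503 corresponds to the U > 60% branch:
U = 1 − 10^((1.781 − T_v)/0.933)/100 = 0.9629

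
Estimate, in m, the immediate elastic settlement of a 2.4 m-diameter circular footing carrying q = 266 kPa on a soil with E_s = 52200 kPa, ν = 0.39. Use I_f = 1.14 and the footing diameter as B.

S_e ≈ 0.0118 m

Immediate (elastic) settlement: S_e = q·B·(1−ν²)/E_s · I_f.
S_e = 266 × 2.4 × (1 − 0.39²) / 52200 × 1.14
    = 266 × 2.4 × 0.8479 / 52200 × 1.14
    = 0.01182 m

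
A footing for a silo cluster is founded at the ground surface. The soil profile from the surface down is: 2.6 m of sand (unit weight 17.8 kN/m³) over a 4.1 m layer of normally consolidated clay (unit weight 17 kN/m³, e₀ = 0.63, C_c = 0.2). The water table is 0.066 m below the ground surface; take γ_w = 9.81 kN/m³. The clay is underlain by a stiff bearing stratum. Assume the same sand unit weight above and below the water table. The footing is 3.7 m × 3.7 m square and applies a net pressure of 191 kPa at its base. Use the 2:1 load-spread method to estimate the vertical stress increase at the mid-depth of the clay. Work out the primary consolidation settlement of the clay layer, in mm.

S_c ≈ 155 mm

Mid-depth of clay below the ground surface: z = 2.6 + 4.1/2 = 4.65 m.
Total vertical stress at mid-clay: σ_v = 17.8×2.6 + 17×2.05 = 81.13 kPa.
Pore pressure: u = 9.81×(4.65 − 0.066) = 44.969 kPa.
Initial effective stress: σ'_0 = σ_v − u = 81.13 − 44.969 = 36.161 kPa.
Stress increase at mid-clay by the 2:1 spreading method:
Δσ = qBL/((B+z)(L+z)) = 191×3.7×3.7/((3.7+4.65)(3.7+4.65)) = 37.503 kPa
Final effective stress: σ'_f = σ'_0 + Δσ = 36.161 + 37.503 = 73.664 kPa.
Normally consolidated clay, so the full stress increment lies on the virgin compression line:
S_c = C_c·H/(1+e₀)·log₁₀(σ'_f/σ'_0) = 0.2×4.1/(1+0.63)×log₁₀(73.664/36.161)
    = 0.50307 × 0.30901 = 0.1555 m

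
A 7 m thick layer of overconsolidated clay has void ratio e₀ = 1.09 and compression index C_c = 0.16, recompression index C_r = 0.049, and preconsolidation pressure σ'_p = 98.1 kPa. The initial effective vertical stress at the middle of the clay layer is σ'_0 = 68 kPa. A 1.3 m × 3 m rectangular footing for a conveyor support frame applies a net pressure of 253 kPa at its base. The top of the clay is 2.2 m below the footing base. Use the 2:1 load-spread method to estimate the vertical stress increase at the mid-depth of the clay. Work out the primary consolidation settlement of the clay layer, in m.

Mid-depth of clay below the footing base: z = 2.2 + 7/2 = 5.7 m.
Stress increase at mid-clay by the 2:1 spreading method:
Δσ = qBL/((B+z)(L+z)) = 253×1.3×3/((1.3+5.7)(3+5.7)) = 16.202 kPa
Final effective stress: σ'_f = 68 + 16.202 = 84.202 kPa.
σ'_f = 84.202 ≤ σ'_p = 98.1 kPa, so the clay remains overconsolidated and only the recompression index applies:
S_c = C_r·H/(1+e₀)·log₁₀(σ'_f/σ'_0) = 0.049×7/2.09×log₁₀(84.202/68)
    = 0.16412 × 0.092813 = 0.01523 m

S_c ≈ 0.0152 m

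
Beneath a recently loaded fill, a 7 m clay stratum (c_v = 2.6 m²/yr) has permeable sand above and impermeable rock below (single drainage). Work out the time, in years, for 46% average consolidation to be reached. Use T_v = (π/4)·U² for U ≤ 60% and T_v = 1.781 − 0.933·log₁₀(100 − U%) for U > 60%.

Drainage path length: H_d = H = 7 m (single drainage).
U ≤ 60%: T_v = (π/4)·U² = (π/4)×0.46² = 0.16619.
t = T_v·H_d²/c_v = 0.16619×7²/2.6 = 3.132 years.

t ≈ 3.13 years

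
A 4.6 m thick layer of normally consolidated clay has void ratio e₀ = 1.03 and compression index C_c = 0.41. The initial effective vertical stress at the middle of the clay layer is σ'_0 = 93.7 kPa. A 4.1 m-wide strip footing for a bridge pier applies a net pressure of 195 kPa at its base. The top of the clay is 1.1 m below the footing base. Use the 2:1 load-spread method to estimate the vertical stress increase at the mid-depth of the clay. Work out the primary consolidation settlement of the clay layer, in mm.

Mid-depth of clay below the footing base: z = 1.1 + 4.6/2 = 3.4 m.
Stress increase at mid-clay by the 2:1 spreading method:
Δσ = qB/(B+z) = 195×4.1/(4.1+3.4) = 106.6 kPa
Final effective stress: σ'_f = σ'_0 + Δσ = 93.7 + 106.6 = 200.3 kPa.
Normally consolidated clay, so the full stress increment lies on the virgin compression line:
S_c = C_c·H/(1+e₀)·log₁₀(σ'_f/σ'_0) = 0.41×4.6/(1+1.03)×log₁₀(200.3/93.7)
    = 0.92906 × 0.32994 = 0.3065 m

S_c ≈ 307 mm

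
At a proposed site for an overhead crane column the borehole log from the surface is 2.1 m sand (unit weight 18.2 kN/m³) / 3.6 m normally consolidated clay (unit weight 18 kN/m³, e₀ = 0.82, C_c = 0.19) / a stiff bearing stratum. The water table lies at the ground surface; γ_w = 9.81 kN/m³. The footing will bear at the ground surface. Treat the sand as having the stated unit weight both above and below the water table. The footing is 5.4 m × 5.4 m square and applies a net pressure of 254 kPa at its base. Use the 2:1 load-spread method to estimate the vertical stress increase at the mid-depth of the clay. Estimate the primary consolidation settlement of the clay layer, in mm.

S_c ≈ 211 mm

Mid-depth of clay below the ground surface: z = 2.1 + 3.6/2 = 3.9 m.
Total vertical stress at mid-clay: σ_v = 18.2×2.1 + 18×1.8 = 70.62 kPa.
Pore pressure: u = 9.81×(3.9 − 0) = 38.259 kPa.
Initial effective stress: σ'_0 = σ_v − u = 70.62 − 38.259 = 32.361 kPa.
Stress increase at mid-clay by the 2:1 spreading method:
Δσ = qBL/((B+z)(L+z)) = 254×5.4×5.4/((5.4+3.9)(5.4+3.9)) = 85.636 kPa
Final effective stress: σ'_f = σ'_0 + Δσ = 32.361 + 85.636 = 118 kPa.
Normally consolidated clay, so the full stress increment lies on the virgin compression line:
S_c = C_c·H/(1+e₀)·log₁₀(σ'_f/σ'_0) = 0.19×3.6/(1+0.82)×log₁₀(118/32.361)
    = 0.37582 × 0.56186 = 0.2112 m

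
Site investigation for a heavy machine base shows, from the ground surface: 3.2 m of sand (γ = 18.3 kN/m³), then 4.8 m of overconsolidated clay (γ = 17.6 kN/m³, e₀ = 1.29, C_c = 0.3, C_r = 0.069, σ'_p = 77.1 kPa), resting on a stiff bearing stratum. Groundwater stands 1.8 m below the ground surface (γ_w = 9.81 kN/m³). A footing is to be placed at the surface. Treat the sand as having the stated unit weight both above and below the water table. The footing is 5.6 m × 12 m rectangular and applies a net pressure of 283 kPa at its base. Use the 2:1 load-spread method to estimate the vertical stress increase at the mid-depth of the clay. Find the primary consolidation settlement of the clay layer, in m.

S_c ≈ 0.212 m

Mid-depth of clay below the ground surface: z = 3.2 + 4.8/2 = 5.6 m.
Total vertical stress at mid-clay: σ_v = 18.3×3.2 + 17.6×2.4 = 100.8 kPa.
Pore pressure: u = 9.81×(5.6 − 1.8) = 37.278 kPa.
Initial effective stress: σ'_0 = σ_v − u = 100.8 − 37.278 = 63.522 kPa.
Stress increase at mid-clay by the 2:1 spreading method:
Δσ = qBL/((B+z)(L+z)) = 283×5.6×12/((5.6+5.6)(12+5.6)) = 96.477 kPa
Final effective stress: σ'_f = 63.522 + 96.477 = 160 kPa.
σ'_f = 160 > σ'_p = 77.1 kPa, so the stress path crosses the preconsolidation pressure — recompression up to σ'_p, then virgin compression beyond:
S_c = H/(1+e₀)·[C_r·log₁₀(σ'_p/σ'_0) + C_c·log₁₀(σ'_f/σ'_p)]
    = 4.8/2.29 × [0.069×log₁₀(77.1/63.522) + 0.3×log₁₀(160/77.1)]
    = 2.0961 × [0.005805 + 0.09512] = 0.2115 m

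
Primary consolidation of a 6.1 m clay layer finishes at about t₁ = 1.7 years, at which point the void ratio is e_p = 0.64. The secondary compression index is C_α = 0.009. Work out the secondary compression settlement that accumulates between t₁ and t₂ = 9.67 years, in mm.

S_s ≈ 25.3 mm

Secondary compression: S_s = C_α·H/(1+e_p)·log₁₀(t₂/t₁)
S_s = 0.009×6.1/(1+0.64)×log₁₀(9.67/1.7)
    = 0.03348 × 0.755 = 0.02527 m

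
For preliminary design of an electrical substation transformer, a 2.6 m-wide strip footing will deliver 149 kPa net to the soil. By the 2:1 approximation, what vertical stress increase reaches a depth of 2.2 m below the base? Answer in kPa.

By the 2:1 method the load spreads at 1 horizontal : 2 vertical, so at depth z the loaded area has grown by z in each plan dimension:
Δσ = qB/(B+z) = 149×2.6/(2.6+2.2) = 80.708 kPa

Δσ_z ≈ 80.7 kPa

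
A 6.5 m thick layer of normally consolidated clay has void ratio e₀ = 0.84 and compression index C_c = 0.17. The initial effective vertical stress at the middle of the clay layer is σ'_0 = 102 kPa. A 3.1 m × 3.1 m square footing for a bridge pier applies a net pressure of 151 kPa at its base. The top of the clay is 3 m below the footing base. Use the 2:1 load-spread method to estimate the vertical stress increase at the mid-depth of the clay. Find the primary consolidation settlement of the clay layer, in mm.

S_c ≈ 39.3 mm

Mid-depth of clay below the footing base: z = 3 + 6.5/2 = 6.25 m.
Stress increase at mid-clay by the 2:1 spreading method:
Δσ = qBL/((B+z)(L+z)) = 151×3.1×3.1/((3.1+6.25)(3.1+6.25)) = 16.599 kPa
Final effective stress: σ'_f = σ'_0 + Δσ = 102 + 16.599 = 118.6 kPa.
Normally consolidated clay, so the full stress increment lies on the virgin compression line:
S_c = C_c·H/(1+e₀)·log₁₀(σ'_f/σ'_0) = 0.17×6.5/(1+0.84)×log₁₀(118.6/102)
    = 0.60054 × 0.065485 = 0.03933 m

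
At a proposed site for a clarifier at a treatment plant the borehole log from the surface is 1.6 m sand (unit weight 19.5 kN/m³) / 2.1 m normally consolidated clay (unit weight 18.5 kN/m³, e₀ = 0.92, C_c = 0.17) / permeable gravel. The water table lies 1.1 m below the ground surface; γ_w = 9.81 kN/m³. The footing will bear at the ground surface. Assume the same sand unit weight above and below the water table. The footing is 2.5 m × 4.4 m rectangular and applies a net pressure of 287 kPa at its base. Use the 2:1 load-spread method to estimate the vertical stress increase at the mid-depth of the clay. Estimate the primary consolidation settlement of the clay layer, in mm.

Mid-depth of clay below the ground surface: z = 1.6 + 2.1/2 = 2.65 m.
Total vertical stress at mid-clay: σ_v = 19.5×1.6 + 18.5×1.05 = 50.625 kPa.
Pore pressure: u = 9.81×(2.65 − 1.1) = 15.206 kPa.
Initial effective stress: σ'_0 = σ_v − u = 50.625 − 15.206 = 35.419 kPa.
Stress increase at mid-clay by the 2:1 spreading method:
Δσ = qBL/((B+z)(L+z)) = 287×2.5×4.4/((2.5+2.65)(4.4+2.65)) = 86.952 kPa
Final effective stress: σ'_f = σ'_0 + Δσ = 35.419 + 86.952 = 122.37 kPa.
Normally consolidated clay, so the full stress increment lies on the virgin compression line:
S_c = C_c·H/(1+e₀)·log₁₀(σ'_f/σ'_0) = 0.17×2.1/(1+0.92)×log₁₀(122.37/35.419)
    = 0.18594 × 0.53844 = 0.1001 m

S_c ≈ 100 mm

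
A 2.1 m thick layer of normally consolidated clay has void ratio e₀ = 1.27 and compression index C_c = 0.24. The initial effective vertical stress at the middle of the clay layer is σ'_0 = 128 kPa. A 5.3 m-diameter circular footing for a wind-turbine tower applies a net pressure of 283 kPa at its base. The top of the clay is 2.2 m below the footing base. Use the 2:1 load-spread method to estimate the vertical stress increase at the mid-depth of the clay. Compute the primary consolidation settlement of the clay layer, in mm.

Mid-depth of clay below the footing base: z = 2.2 + 2.1/2 = 3.25 m.
Stress increase at mid-clay by the 2:1 spreading method:
Δσ ≈ qD²/(D+z)² = 283×5.3²/(5.3+3.25)² = 108.74 kPa
Final effective stress: σ'_f = σ'_0 + Δσ = 128 + 108.74 = 236.74 kPa.
Normally consolidated clay, so the full stress increment lies on the virgin compression line:
S_c = C_c·H/(1+e₀)·log₁₀(σ'_f/σ'_0) = 0.24×2.1/(1+1.27)×log₁₀(236.74/128)
    = 0.22203 × 0.26706 = 0.0593 m

S_c ≈ 59.3 mm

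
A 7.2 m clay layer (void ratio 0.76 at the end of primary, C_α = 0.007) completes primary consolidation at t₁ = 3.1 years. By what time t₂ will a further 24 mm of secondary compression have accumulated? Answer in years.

t₂ ≈ 21.4 years

S_s = C_α·H/(1+e_p)·log₁₀(t₂/t₁) ⇒ log₁₀(t₂/t₁) = S_s·(1+e_p)/(C_α·H).
log₁₀(t₂/t₁) = 0.024 × (1+0.76) / (0.007×7.2) = 0.8381
t₂ = t₁ × 10^0.8381 = 3.1 × 6.888 = 21.35 years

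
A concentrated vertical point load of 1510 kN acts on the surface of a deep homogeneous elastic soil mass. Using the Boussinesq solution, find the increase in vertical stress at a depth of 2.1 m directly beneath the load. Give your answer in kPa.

Δσ_z ≈ 163 kPa

Boussinesq vertical stress below a point load on an elastic half-space:
Δσ_z = 3P/(2πz²) · [1 + (r/z)²]^(−5/2)
r/z = 0/2.1 = 0; [1+(r/z)²]^(−5/2) = 1.
Δσ_z = 3×1510/(2π×2.1²) × 1 = 163.49 × 1 = 163.5 kPa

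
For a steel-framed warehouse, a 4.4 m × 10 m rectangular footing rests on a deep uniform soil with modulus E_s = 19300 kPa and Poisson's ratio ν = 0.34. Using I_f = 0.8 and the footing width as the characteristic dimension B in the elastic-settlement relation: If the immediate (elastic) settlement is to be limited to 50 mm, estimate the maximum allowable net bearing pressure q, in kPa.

S_e = q·B·(1−ν²)/E_s · I_f  ⇒  q = S_e·E_s / (B·(1−ν²)·I_f).
q = 0.05 × 19300 / (4.4 × 0.8844 × 0.8) = 310 kPa

q ≈ 310 kPa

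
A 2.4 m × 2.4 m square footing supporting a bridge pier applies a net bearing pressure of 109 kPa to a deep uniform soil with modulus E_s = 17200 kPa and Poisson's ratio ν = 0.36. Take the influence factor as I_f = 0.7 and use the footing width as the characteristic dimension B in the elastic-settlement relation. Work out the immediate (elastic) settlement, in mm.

Immediate (elastic) settlement: S_e = q·B·(1−ν²)/E_s · I_f.
S_e = 109 × 2.4 × (1 − 0.36²) / 17200 × 0.7
    = 109 × 2.4 × 0.8704 / 17200 × 0.7
    = 0.009267 m = 9.267 mm

S_e ≈ 9.27 mm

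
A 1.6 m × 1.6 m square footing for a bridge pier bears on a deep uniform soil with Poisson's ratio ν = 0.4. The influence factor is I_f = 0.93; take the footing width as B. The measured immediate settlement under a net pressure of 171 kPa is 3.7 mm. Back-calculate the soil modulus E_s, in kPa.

E_s ≈ 57800 kPa

S_e = q·B·(1−ν²)/E_s · I_f  ⇒  E_s = q·B·(1−ν²)·I_f / S_e.
E_s = 171 × 1.6 × 0.84 × 0.93 / 0.0037 = 57770 kPa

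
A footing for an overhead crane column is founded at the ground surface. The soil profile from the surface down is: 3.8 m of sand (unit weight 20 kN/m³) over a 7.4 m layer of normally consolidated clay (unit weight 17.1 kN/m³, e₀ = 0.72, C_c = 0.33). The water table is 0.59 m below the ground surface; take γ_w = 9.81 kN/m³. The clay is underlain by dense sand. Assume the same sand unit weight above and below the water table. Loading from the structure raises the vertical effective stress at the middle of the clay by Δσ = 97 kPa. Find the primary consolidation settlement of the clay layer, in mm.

S_c ≈ 529 mm

Mid-depth of clay below the ground surface: z = 3.8 + 7.4/2 = 7.5 m.
Total vertical stress at mid-clay: σ_v = 20×3.8 + 17.1×3.7 = 139.27 kPa.
Pore pressure: u = 9.81×(7.5 − 0.59) = 67.787 kPa.
Initial effective stress: σ'_0 = σ_v − u = 139.27 − 67.787 = 71.483 kPa.
Final effective stress: σ'_f = σ'_0 + Δσ = 71.483 + 97 = 168.48 kPa.
Normally consolidated clay, so the full stress increment lies on the virgin compression line:
S_c = C_c·H/(1+e₀)·log₁₀(σ'_f/σ'_0) = 0.33×7.4/(1+0.72)×log₁₀(168.48/71.483)
    = 1.4198 × 0.37235 = 0.5287 m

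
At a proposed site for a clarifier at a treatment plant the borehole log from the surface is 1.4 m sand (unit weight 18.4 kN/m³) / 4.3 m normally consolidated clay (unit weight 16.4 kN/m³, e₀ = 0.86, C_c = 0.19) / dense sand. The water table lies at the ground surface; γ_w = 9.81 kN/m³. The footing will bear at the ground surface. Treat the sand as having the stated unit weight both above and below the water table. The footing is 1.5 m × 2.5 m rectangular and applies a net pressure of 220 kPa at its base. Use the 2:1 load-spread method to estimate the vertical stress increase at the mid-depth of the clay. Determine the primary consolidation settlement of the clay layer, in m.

Mid-depth of clay below the ground surface: z = 1.4 + 4.3/2 = 3.55 m.
Total vertical stress at mid-clay: σ_v = 18.4×1.4 + 16.4×2.15 = 61.02 kPa.
Pore pressure: u = 9.81×(3.55 − 0) = 34.825 kPa.
Initial effective stress: σ'_0 = σ_v − u = 61.02 − 34.825 = 26.195 kPa.
Stress increase at mid-clay by the 2:1 spreading method:
Δσ = qBL/((B+z)(L+z)) = 220×1.5×2.5/((1.5+3.55)(2.5+3.55)) = 27.003 kPa
Final effective stress: σ'_f = σ'_0 + Δσ = 26.195 + 27.003 = 53.198 kPa.
Normally consolidated clay, so the full stress increment lies on the virgin compression line:
S_c = C_c·H/(1+e₀)·log₁₀(σ'_f/σ'_0) = 0.19×4.3/(1+0.86)×log₁₀(53.198/26.195)
    = 0.43925 × 0.30768 = 0.1351 m

S_c ≈ 0.135 m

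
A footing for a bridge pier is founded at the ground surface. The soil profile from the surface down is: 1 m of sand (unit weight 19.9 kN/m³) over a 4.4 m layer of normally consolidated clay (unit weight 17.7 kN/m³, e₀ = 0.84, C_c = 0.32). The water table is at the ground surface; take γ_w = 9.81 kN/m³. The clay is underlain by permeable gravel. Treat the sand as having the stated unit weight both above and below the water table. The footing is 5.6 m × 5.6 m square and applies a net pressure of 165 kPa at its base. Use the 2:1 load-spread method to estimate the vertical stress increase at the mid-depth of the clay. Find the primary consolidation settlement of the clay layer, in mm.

Mid-depth of clay below the ground surface: z = 1 + 4.4/2 = 3.2 m.
Total vertical stress at mid-clay: σ_v = 19.9×1 + 17.7×2.2 = 58.84 kPa.
Pore pressure: u = 9.81×(3.2 − 0) = 31.392 kPa.
Initial effective stress: σ'_0 = σ_v − u = 58.84 − 31.392 = 27.448 kPa.
Stress increase at mid-clay by the 2:1 spreading method:
Δσ = qBL/((B+z)(L+z)) = 165×5.6×5.6/((5.6+3.2)(5.6+3.2)) = 66.818 kPa
Final effective stress: σ'_f = σ'_0 + Δσ = 27.448 + 66.818 = 94.266 kPa.
Normally consolidated clay, so the full stress increment lies on the virgin compression line:
S_c = C_c·H/(1+e₀)·log₁₀(σ'_f/σ'_0) = 0.32×4.4/(1+0.84)×log₁₀(94.266/27.448)
    = 0.76522 × 0.53584 = 0.41 m

S_c ≈ 410 mm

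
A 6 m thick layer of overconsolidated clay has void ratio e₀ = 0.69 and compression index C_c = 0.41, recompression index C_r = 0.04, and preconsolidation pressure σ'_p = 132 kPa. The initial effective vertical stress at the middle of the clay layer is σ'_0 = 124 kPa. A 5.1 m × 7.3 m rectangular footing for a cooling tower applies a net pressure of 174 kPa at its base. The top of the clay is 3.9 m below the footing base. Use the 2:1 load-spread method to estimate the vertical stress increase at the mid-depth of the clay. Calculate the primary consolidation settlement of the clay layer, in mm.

S_c ≈ 133 mm

Mid-depth of clay below the footing base: z = 3.9 + 6/2 = 6.9 m.
Stress increase at mid-clay by the 2:1 spreading method:
Δσ = qBL/((B+z)(L+z)) = 174×5.1×7.3/((5.1+6.9)(7.3+6.9)) = 38.017 kPa
Final effective stress: σ'_f = 124 + 38.017 = 162.02 kPa.
σ'_f = 162.02 > σ'_p = 132 kPa, so the stress path crosses the preconsolidation pressure — recompression up to σ'_p, then virgin compression beyond:
S_c = H/(1+e₀)·[C_r·log₁₀(σ'_p/σ'_0) + C_c·log₁₀(σ'_f/σ'_p)]
    = 6/1.69 × [0.04×log₁₀(132/124) + 0.41×log₁₀(162.02/132)]
    = 3.5503 × [0.0010861 + 0.036488] = 0.1334 m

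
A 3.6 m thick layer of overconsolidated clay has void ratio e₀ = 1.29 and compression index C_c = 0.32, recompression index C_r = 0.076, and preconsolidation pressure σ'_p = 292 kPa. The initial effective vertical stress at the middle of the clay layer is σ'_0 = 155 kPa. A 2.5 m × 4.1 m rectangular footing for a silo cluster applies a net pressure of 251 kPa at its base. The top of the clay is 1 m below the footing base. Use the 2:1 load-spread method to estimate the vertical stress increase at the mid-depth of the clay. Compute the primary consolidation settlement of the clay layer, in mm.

Mid-depth of clay below the footing base: z = 1 + 3.6/2 = 2.8 m.
Stress increase at mid-clay by the 2:1 spreading method:
Δσ = qBL/((B+z)(L+z)) = 251×2.5×4.1/((2.5+2.8)(4.1+2.8)) = 70.351 kPa
Final effective stress: σ'_f = 155 + 70.351 = 225.35 kPa.
σ'_f = 225.35 ≤ σ'_p = 292 kPa, so the clay remains overconsolidated and only the recompression index applies:
S_c = C_r·H/(1+e₀)·log₁₀(σ'_f/σ'_0) = 0.076×3.6/2.29×log₁₀(225.35/155)
    = 0.11948 × 0.16253 = 0.01942 m

S_c ≈ 19.4 mm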